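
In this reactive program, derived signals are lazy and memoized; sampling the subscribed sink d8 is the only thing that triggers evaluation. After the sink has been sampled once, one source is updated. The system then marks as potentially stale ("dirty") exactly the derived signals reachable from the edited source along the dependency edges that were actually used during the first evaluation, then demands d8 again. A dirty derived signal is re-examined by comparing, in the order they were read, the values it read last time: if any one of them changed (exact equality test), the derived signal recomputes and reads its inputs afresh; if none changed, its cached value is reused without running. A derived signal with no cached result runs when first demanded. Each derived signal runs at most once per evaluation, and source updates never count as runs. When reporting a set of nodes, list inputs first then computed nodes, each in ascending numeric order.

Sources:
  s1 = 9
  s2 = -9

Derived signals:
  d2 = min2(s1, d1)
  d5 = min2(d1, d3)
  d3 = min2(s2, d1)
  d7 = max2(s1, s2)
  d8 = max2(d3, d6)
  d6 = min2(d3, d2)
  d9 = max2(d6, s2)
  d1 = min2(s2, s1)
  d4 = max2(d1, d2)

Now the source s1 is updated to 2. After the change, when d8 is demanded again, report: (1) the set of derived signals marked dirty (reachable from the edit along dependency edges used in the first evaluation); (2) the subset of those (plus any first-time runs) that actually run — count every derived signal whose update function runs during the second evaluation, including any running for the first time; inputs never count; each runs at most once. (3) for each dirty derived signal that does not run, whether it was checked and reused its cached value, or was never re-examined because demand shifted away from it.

The edit dirties: d1, d2, d3, d6, d8.
2 derived signals run: d1, d2.
Cache hits after checking: d3, d6, d8.
Note where the cutoff bites: d3 is checked, finds nothing changed, and keeps its cache.

First demand of the output computes:
  d1 = min2(-9, 9) = -9
  d2 = min2(9, -9) = -9
  d3 = min2(-9, -9) = -9
  d6 = min2(-9, -9) = -9
  d8 = max2(-9, -9) = -9

After the edit, cleaning proceeds:
  d1: a read changed (s1 9->2) — executes, giving -9 — identical to its old value.
  d2: a read changed (s1 9->2) — executes, giving -9 — identical to its old value.
  d3: dirty, but its reads are unchanged (s2 unchanged, d1 unchanged); cached -9 stands.
  d6: dirty, but its reads are unchanged (d3 unchanged, d2 unchanged); cached -9 stands.
  d8: dirty, but its reads are unchanged (d3 unchanged, d6 unchanged); cached -9 stands.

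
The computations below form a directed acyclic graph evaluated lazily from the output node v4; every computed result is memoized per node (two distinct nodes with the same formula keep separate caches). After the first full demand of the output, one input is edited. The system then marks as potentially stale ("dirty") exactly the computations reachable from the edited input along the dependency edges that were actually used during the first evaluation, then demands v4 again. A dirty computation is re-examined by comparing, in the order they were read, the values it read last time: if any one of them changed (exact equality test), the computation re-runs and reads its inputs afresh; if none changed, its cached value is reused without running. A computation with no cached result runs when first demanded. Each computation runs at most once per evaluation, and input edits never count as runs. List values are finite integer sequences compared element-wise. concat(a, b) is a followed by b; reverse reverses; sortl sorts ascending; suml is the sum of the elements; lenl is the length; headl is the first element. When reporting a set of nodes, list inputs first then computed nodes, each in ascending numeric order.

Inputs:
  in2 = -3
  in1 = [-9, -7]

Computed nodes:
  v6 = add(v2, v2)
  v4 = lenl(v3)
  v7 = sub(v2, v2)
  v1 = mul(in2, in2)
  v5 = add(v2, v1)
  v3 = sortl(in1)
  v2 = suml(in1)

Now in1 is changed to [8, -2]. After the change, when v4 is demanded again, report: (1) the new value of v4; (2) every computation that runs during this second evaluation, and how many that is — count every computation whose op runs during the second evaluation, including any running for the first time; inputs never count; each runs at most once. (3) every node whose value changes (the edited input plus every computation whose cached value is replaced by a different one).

Demanding v4 again yields 2.
2 computations run: v3, v4.
The nodes whose values change: in1, v3.

First demand of the output computes:
  v3 = sortl([-9, -7]) = [-9, -7]
  v4 = lenl([-9, -7]) = 2

After the edit, cleaning proceeds:
  v3: a read changed (in1 [-9, -7]->[8, -2]) — executes, giving [-2, 8].
  v4: a read changed (v3 [-9, -7]->[-2, 8]) — executes, giving 2 — identical to its old value.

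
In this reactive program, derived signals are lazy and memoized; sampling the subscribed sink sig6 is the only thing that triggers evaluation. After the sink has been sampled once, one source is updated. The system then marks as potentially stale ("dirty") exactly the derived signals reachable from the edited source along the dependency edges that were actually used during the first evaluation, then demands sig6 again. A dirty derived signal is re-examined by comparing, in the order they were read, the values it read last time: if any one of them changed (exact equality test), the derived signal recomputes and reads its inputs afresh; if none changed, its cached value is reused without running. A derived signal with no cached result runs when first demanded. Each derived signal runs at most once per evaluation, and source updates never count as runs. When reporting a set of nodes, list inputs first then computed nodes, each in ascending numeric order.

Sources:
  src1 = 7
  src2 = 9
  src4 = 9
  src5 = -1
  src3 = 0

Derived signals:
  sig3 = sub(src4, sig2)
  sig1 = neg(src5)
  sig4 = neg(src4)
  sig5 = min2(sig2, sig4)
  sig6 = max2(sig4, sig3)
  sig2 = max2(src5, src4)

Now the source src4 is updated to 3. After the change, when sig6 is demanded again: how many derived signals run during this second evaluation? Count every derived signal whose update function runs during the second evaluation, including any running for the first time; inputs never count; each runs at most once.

4 derived signals run: sig2, sig3, sig4, sig6.

First demand of the output computes:
  sig2 = max2(-1, 9) = 9
  sig3 = sub(9, 9) = 0
  sig4 = neg(9) = -9
  sig6 = max2(-9, 0) = 0

After the edit, cleaning proceeds:
  sig2: a read changed (src4 9->3) — executes, giving 3.
  sig3: a read changed (src4 9->3; sig2 9->3) — executes, giving 0 — identical to its old value.
  sig4: a read changed (src4 9->3) — executes, giving -3.
  sig6: a read changed (sig4 -9->-3) — executes, giving 0 — identical to its old value.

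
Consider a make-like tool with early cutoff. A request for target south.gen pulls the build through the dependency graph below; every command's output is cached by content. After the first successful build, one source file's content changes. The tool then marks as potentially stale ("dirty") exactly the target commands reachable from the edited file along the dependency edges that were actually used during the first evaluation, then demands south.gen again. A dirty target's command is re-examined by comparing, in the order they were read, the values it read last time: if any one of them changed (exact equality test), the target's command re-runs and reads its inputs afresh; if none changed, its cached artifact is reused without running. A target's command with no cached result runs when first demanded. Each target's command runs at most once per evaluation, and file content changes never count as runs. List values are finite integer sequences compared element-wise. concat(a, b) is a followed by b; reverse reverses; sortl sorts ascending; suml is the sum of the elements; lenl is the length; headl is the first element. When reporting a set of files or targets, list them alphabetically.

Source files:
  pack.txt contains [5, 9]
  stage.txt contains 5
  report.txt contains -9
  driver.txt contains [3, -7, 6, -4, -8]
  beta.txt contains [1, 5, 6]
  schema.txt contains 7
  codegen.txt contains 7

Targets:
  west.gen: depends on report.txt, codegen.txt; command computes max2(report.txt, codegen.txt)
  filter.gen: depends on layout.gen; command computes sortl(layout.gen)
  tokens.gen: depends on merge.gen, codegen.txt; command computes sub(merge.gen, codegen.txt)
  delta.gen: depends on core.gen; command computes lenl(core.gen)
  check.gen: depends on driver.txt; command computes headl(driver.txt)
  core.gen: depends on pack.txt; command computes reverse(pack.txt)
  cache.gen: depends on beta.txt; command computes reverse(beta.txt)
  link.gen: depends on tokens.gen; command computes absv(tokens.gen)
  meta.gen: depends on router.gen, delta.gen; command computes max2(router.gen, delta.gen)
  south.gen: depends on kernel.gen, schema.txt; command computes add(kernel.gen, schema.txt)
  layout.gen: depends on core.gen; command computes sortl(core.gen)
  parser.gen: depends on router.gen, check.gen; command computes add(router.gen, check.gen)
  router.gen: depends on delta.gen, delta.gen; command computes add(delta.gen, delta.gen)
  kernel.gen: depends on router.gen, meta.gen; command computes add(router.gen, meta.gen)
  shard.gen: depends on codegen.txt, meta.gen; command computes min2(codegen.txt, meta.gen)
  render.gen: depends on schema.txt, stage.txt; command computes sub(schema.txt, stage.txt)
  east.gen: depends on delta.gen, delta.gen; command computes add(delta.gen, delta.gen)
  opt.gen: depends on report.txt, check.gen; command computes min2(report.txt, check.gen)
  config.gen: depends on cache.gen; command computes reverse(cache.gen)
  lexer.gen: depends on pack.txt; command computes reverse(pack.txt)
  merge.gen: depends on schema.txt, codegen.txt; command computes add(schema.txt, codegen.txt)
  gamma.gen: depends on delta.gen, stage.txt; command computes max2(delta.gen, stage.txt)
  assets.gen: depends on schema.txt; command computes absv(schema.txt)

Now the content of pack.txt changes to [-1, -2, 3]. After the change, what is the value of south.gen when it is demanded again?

First demand of the output computes:
  core.gen = reverse([5, 9]) = [9, 5]
  delta.gen = lenl([9, 5]) = 2
  router.gen = add(2, 2) = 4
  meta.gen = max2(4, 2) = 4
  kernel.gen = add(4, 4) = 8
  south.gen = add(8, 7) = 15

After the edit, cleaning proceeds:
  core.gen: a read changed (pack.txt [5, 9]->[-1, -2, 3]) — executes, giving [3, -2, -1].
  delta.gen: a read changed (core.gen [9, 5]->[3, -2, -1]) — executes, giving 3.
  router.gen: a read changed (delta.gen 2->3; delta.gen 2->3) — executes, giving 6.
  meta.gen: a read changed (router.gen 4->6; delta.gen 2->3) — executes, giving 6.
  kernel.gen: a read changed (router.gen 4->6; meta.gen 4->6) — executes, giving 12.
  south.gen: a read changed (kernel.gen 8->12) — executes, giving 19.

Demanding south.gen again yields 19.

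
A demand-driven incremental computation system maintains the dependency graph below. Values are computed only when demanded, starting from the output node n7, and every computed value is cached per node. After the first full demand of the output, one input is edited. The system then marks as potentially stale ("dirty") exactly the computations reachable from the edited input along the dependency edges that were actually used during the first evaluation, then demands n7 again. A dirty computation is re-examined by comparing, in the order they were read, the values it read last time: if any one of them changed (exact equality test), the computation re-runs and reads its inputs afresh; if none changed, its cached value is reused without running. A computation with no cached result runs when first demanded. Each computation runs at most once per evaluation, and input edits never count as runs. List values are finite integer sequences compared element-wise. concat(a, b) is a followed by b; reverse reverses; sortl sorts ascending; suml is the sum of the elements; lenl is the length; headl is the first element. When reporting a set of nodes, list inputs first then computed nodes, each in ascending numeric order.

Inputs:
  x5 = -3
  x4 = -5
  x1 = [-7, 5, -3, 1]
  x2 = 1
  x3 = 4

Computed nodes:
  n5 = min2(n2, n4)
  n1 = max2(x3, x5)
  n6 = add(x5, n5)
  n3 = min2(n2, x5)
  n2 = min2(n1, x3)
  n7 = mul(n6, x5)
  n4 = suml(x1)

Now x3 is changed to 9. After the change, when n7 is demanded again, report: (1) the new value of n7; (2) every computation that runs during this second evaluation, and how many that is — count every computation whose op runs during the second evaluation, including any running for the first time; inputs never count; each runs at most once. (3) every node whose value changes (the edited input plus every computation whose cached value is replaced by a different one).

First evaluation (everything demanded from the output):
  n1 = max2(4, -3) = 4
  n2 = min2(4, 4) = 4
  n4 = suml([-7, 5, -3, 1]) = -4
  n5 = min2(4, -4) = -4
  n6 = add(-3, -4) = -7
  n7 = mul(-7, -3) = 21

Propagation after the edit:
  n1: runs — x3 4->9; result 9.
  n2: runs — n1 4->9; x3 4->9; result 9.
  n5: runs — n2 4->9; result -4 (same value as before).
  n6: checked — values it read are unchanged (x5 unchanged, n5 unchanged); reused cached -7 without running.
  n7: checked — values it read are unchanged (n6 unchanged, x5 unchanged); reused cached 21 without running.

Key observation: the change is absorbed at n5 — it re-runs but produces the same value, and the output's value is unchanged.

New value of n7: 21.
Computations that run: n1, n2, n5 — 3 in total.
Values that change: x3, n1, n2.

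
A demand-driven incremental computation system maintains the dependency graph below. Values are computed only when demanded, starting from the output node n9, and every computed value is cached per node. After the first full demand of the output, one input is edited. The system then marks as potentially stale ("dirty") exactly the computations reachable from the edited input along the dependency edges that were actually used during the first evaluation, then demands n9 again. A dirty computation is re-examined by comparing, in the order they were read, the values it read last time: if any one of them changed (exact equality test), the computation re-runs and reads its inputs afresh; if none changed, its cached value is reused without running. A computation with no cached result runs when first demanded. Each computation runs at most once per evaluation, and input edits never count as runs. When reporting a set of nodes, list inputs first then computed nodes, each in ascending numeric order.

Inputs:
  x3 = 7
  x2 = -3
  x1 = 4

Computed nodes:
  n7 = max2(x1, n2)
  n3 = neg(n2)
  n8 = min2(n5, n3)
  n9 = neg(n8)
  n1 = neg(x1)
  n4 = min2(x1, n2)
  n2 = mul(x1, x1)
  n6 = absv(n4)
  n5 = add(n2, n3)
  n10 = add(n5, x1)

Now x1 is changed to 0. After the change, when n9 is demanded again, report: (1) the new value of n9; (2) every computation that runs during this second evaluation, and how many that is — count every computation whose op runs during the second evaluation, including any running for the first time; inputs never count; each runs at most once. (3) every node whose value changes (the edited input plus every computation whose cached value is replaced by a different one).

New value of n9: 0.
Computations that run: n2, n3, n5, n8, n9 — 5 in total.
Values that change: x1, n2, n3, n8, n9.

First evaluation (everything demanded from the output):
  n2 = mul(4, 4) = 16
  n3 = neg(16) = -16
  n5 = add(16, -16) = 0
  n8 = min2(0, -16) = -16
  n9 = neg(-16) = 16

Propagation after the edit:
  n2: runs — x1 4->0; x1 4->0; result 0.
  n3: runs — n2 16->0; result 0.
  n5: runs — n2 16->0; n3 -16->0; result 0 (same value as before).
  n8: runs — n3 -16->0; result 0.
  n9: runs — n8 -16->0; result 0.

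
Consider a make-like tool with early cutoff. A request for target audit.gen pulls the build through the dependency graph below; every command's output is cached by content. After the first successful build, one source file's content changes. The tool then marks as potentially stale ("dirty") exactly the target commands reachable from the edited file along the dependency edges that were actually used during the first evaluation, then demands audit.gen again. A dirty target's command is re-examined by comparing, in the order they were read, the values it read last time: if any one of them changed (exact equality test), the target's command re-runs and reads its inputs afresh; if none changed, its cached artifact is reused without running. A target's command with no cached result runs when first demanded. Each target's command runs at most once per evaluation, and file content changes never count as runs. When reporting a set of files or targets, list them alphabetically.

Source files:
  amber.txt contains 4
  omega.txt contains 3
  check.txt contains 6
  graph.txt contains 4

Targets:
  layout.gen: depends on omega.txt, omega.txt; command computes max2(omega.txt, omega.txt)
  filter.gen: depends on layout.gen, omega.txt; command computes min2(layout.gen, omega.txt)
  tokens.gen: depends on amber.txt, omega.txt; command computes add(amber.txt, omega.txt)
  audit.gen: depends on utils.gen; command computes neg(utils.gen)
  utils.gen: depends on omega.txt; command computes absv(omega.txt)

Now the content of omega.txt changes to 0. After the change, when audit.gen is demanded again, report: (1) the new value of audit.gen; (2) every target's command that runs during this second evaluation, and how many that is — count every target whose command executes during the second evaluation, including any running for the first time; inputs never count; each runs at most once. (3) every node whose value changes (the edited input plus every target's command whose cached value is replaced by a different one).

Demanding audit.gen again yields 0.
2 target commands run: audit.gen, utils.gen.
The nodes whose values change: audit.gen, omega.txt, utils.gen.

First demand of the output computes:
  utils.gen = absv(3) = 3
  audit.gen = neg(3) = -3

After the edit, cleaning proceeds:
  utils.gen: a read changed (omega.txt 3->0) — executes, giving 0.
  audit.gen: a read changed (utils.gen 3->0) — executes, giving 0.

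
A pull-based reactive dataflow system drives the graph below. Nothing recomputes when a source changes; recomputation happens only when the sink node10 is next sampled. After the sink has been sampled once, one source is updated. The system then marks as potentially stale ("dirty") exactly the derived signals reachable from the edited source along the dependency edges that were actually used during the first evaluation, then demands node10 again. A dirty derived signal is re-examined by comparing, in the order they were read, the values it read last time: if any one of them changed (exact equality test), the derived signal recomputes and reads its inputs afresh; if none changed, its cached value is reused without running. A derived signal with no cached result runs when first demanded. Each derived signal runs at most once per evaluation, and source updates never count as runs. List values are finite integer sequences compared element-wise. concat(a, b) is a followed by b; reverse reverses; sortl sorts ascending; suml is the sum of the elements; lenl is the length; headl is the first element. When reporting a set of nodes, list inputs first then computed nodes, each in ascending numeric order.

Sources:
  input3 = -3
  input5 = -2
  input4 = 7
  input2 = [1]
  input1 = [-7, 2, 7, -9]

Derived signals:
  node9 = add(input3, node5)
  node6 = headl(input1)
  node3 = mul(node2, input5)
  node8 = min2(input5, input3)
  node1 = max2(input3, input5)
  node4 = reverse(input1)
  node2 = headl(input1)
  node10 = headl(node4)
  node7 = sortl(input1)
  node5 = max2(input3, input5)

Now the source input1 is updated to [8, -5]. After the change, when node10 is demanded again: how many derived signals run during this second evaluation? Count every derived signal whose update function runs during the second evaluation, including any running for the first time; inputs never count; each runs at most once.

First evaluation (everything demanded from the output):
  node4 = reverse([-7, 2, 7, -9]) = [-9, 7, 2, -7]
  node10 = headl([-9, 7, 2, -7]) = -9

Propagation after the edit:
  node4: runs — input1 [-7, 2, 7, -9]->[8, -5]; result [-5, 8].
  node10: runs — node4 [-9, 7, 2, -7]->[-5, 8]; result -5.

Derived signals that run: node4, node10 — 2 in total.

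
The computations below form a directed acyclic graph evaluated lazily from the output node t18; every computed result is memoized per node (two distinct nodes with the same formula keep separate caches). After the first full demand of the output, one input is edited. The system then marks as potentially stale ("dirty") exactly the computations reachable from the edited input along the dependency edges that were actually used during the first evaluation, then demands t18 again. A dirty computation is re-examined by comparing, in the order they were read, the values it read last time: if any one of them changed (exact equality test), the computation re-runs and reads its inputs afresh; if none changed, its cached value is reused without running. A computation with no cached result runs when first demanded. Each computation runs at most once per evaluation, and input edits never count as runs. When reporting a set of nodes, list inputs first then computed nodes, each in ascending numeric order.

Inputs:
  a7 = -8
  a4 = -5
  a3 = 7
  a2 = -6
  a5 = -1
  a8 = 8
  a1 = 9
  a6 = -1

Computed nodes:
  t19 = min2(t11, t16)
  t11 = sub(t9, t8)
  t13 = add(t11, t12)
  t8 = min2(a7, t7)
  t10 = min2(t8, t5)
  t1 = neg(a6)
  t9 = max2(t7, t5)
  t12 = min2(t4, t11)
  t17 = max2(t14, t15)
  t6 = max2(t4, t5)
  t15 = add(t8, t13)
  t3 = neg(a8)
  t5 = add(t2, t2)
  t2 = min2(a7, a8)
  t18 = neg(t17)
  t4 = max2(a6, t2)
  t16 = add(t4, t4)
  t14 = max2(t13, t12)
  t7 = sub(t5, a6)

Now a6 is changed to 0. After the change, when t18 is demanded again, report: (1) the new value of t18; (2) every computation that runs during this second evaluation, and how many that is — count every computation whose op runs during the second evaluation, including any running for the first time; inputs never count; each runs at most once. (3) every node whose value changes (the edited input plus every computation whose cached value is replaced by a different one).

Demanding t18 again yields 0.
11 computations run: t4, t7, t8, t9, t11, t12, t13, t14, t15, t17, t18.
The nodes whose values change: a6, t4, t7, t8, t9, t12, t13, t14, t17, t18.

First demand of the output computes:
  t2 = min2(-8, 8) = -8
  t4 = max2(-1, -8) = -1
  t5 = add(-8, -8) = -16
  t7 = sub(-16, -1) = -15
  t8 = min2(-8, -15) = -15
  t9 = max2(-15, -16) = -15
  t11 = sub(-15, -15) = 0
  t12 = min2(-1, 0) = -1
  t13 = add(0, -1) = -1
  t14 = max2(-1, -1) = -1
  t15 = add(-15, -1) = -16
  t17 = max2(-1, -16) = -1
  t18 = neg(-1) = 1

After the edit, cleaning proceeds:
  t4: a read changed (a6 -1->0) — executes, giving 0.
  t7: a read changed (a6 -1->0) — executes, giving -16.
  t8: a read changed (t7 -15->-16) — executes, giving -16.
  t9: a read changed (t7 -15->-16) — executes, giving -16.
  t11: a read changed (t9 -15->-16; t8 -15->-16) — executes, giving 0 — identical to its old value.
  t12: a read changed (t4 -1->0) — executes, giving 0.
  t13: a read changed (t12 -1->0) — executes, giving 0.
  t14: a read changed (t13 -1->0; t12 -1->0) — executes, giving 0.
  t15: a read changed (t8 -15->-16; t13 -1->0) — executes, giving -16 — identical to its old value.
  t17: a read changed (t14 -1->0) — executes, giving 0.
  t18: a read changed (t17 -1->0) — executes, giving 0.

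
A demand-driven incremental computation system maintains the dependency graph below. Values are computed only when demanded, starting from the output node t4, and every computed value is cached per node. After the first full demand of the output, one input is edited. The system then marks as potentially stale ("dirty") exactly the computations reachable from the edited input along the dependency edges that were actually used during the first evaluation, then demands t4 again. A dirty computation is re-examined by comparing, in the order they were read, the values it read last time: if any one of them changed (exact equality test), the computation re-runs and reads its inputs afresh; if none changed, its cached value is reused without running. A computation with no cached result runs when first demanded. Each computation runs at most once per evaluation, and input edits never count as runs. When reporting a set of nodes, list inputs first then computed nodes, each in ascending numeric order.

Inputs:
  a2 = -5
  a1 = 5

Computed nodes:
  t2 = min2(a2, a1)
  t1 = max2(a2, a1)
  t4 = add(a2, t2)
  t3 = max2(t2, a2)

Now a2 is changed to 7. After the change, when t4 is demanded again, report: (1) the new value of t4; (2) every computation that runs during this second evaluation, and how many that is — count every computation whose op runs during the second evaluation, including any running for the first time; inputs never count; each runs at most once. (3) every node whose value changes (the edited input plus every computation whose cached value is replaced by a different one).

New value of t4: 12.
Computations that run: t2, t4 — 2 in total.
Values that change: a2, t2, t4.

First evaluation (everything demanded from the output):
  t2 = min2(-5, 5) = -5
  t4 = add(-5, -5) = -10

Propagation after the edit:
  t2: runs — a2 -5->7; result 5.
  t4: runs — a2 -5->7; t2 -5->5; result 12.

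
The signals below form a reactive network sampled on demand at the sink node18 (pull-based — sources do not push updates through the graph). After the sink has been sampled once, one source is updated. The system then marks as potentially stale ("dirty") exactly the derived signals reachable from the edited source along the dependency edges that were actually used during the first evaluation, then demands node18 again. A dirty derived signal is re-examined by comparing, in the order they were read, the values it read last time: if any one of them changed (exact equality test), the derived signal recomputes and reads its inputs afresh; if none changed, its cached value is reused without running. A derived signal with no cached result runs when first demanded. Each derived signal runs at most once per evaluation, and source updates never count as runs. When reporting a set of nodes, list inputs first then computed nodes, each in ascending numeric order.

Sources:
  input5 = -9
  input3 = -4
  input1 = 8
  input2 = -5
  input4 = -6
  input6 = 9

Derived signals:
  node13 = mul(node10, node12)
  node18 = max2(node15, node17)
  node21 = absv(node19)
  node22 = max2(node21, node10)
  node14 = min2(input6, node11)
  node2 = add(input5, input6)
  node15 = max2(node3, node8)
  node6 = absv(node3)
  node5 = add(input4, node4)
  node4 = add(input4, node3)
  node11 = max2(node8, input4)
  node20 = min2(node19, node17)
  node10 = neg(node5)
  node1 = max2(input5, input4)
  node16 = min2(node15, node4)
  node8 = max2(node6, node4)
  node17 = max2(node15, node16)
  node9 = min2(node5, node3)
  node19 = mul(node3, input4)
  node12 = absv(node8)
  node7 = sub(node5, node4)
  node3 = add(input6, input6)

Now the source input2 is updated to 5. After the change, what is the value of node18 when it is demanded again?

Initial pass — values computed on the first demand:
  node3 = add(9, 9) = 18
  node4 = add(-6, 18) = 12
  node6 = absv(18) = 18
  node8 = max2(18, 12) = 18
  node15 = max2(18, 18) = 18
  node16 = min2(18, 12) = 12
  node17 = max2(18, 12) = 18
  node18 = max2(18, 18) = 18

Second demand — change propagation:
  no demanded computation ever read input2, so the edit dirties nothing and nothing runs.

The important point: nothing the output needs ever reads input2, so the edit is invisible to it.

node18 now evaluates to 18.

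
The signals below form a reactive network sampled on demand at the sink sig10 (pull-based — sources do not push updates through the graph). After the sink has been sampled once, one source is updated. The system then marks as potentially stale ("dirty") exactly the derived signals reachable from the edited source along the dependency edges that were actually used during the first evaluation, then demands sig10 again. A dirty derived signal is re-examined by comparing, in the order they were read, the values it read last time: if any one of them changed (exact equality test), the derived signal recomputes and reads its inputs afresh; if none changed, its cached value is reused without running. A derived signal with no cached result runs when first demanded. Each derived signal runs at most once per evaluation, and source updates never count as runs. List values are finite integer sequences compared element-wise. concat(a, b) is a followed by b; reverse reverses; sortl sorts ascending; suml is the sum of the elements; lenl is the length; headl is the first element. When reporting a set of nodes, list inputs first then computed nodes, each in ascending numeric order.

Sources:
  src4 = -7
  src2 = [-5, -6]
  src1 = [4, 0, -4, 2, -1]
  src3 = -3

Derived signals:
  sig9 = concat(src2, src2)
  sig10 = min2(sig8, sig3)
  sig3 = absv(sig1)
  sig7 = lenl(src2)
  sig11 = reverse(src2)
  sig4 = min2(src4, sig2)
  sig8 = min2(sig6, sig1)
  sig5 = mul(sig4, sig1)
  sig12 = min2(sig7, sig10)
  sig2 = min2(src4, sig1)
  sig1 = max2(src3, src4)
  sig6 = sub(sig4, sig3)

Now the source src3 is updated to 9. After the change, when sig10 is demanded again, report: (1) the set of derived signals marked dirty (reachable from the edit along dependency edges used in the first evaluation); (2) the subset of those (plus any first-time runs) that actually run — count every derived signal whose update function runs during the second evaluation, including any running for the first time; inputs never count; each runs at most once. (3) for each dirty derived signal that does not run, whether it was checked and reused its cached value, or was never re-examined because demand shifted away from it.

Dirty set: sig1, sig2, sig3, sig4, sig6, sig8, sig10.
Run set: sig1, sig2, sig3, sig6, sig8, sig10 (6 run).
Re-examined without running (cache reused): sig4.
The important point: at sig4 every value read last time is unchanged, so the dirty flag clears without a run.

Initial pass — values computed on the first demand:
  sig1 = max2(-3, -7) = -3
  sig2 = min2(-7, -3) = -7
  sig3 = absv(-3) = 3
  sig4 = min2(-7, -7) = -7
  sig6 = sub(-7, 3) = -10
  sig8 = min2(-10, -3) = -10
  sig10 = min2(-10, 3) = -10

Second demand — change propagation:
  sig1: re-runs because src3 -3->9; new result 9.
  sig2: re-runs because sig1 -3->9; new result -7 (unchanged).
  sig3: re-runs because sig1 -3->9; new result 9.
  sig4: re-examined; everything it read last time is the same (src4 unchanged, sig2 unchanged) — cache -7 kept, no run.
  sig6: re-runs because sig3 3->9; new result -16.
  sig8: re-runs because sig6 -10->-16; sig1 -3->9; new result -16.
  sig10: re-runs because sig8 -10->-16; sig3 3->9; new result -16.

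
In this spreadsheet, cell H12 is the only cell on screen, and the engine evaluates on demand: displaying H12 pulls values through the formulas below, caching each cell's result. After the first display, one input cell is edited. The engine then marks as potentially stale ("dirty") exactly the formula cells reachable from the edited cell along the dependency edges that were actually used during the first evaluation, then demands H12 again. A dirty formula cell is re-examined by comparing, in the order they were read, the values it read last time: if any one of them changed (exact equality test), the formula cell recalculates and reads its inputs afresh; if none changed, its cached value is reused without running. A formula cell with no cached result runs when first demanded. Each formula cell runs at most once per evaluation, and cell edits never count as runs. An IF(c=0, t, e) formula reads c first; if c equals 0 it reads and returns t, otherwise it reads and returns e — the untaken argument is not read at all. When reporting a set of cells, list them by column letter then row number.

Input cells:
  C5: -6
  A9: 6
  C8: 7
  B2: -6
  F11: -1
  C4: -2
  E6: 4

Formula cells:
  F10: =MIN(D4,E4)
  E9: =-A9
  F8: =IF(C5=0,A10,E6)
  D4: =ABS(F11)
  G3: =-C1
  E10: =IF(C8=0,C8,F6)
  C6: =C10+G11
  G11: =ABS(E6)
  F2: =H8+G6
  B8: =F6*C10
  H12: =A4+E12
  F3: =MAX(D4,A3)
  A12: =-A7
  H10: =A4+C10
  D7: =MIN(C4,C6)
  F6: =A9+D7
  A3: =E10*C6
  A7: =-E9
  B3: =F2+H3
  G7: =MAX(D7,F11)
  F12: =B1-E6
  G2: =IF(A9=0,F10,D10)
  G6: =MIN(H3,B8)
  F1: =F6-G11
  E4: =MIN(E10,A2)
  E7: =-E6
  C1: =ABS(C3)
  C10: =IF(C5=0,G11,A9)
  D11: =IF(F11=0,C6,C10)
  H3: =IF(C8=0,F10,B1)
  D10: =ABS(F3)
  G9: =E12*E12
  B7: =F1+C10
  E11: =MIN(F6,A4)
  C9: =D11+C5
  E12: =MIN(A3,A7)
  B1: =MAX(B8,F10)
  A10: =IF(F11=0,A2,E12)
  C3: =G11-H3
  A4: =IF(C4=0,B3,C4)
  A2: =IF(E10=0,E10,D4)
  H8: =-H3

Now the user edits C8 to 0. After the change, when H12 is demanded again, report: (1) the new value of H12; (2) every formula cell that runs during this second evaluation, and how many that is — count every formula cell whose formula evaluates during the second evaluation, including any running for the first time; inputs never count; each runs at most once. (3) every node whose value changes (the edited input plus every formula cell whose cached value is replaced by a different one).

Initial pass — values computed on the first demand:
  A4 = IF(C4=0: C4=-2 -> else branch C4) = -2
  E9 = -(6) = -6
  A7 = -(-6) = 6
  G11 = ABS(4) = 4
  C10 = IF(C5=0: C5=-6 -> else branch A9) = 6
  C6 = 6 + 4 = 10
  D7 = MIN(-2, 10) = -2
  F6 = 6 + -2 = 4
  E10 = IF(C8=0: C8=7 -> else branch F6) = 4
  A3 = 4 * 10 = 40
  E12 = MIN(40, 6) = 6
  H12 = -2 + 6 = 4

Second demand — change propagation:
  E10: re-runs because C8 7->0; new result 0.
  A3: re-runs because E10 4->0; new result 0.
  E12: re-runs because A3 40->0; new result 0.
  H12: re-runs because E12 6->0; new result -2.

H12 now evaluates to -2.
Run set: A3, E10, E12, H12 (4 run).
Changed values: A3, C8, E10, E12, H12.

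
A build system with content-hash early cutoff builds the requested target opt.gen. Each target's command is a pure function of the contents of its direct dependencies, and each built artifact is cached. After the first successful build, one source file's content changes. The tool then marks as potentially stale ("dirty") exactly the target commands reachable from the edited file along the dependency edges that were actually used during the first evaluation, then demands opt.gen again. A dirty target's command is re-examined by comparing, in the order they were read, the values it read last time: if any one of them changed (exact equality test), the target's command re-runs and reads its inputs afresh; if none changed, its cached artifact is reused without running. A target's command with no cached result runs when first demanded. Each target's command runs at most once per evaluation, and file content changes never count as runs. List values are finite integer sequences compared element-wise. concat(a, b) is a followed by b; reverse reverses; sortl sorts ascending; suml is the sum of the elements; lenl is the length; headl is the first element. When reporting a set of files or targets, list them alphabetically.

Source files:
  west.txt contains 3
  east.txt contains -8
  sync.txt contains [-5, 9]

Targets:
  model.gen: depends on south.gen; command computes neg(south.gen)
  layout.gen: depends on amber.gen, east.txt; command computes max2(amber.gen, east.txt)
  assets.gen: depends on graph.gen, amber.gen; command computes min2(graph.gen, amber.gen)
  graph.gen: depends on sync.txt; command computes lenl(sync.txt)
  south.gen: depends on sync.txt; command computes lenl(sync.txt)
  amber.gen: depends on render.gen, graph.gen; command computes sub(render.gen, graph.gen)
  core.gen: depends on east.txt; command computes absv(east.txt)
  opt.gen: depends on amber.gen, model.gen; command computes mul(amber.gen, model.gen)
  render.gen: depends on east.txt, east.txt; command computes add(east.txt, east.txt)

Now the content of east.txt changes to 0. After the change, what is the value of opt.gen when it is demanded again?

New value of opt.gen: 4.

First evaluation (everything demanded from the output):
  graph.gen = lenl([-5, 9]) = 2
  render.gen = add(-8, -8) = -16
  amber.gen = sub(-16, 2) = -18
  south.gen = lenl([-5, 9]) = 2
  model.gen = neg(2) = -2
  opt.gen = mul(-18, -2) = 36

Propagation after the edit:
  render.gen: runs — east.txt -8->0; east.txt -8->0; result 0.
  amber.gen: runs — render.gen -16->0; result -2.
  opt.gen: runs — amber.gen -18->-2; result 4.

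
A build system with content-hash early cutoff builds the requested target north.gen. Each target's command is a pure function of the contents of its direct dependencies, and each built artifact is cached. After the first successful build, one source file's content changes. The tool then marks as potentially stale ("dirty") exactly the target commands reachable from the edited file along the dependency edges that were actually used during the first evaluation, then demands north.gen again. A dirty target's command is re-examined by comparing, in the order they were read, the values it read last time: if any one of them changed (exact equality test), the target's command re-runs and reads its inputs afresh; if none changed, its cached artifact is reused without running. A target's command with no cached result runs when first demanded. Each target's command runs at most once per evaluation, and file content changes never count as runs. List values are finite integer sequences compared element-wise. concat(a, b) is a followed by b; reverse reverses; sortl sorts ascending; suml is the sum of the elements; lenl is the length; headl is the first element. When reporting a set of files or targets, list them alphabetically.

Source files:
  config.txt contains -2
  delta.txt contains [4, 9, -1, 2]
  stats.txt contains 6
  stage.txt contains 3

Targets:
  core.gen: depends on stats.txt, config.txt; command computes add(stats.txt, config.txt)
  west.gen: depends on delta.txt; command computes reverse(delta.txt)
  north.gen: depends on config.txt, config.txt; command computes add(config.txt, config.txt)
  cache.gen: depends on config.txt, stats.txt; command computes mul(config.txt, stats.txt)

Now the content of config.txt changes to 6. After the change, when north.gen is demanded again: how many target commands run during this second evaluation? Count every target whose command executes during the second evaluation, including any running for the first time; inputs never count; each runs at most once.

First evaluation (everything demanded from the output):
  north.gen = add(-2, -2) = -4

Propagation after the edit:
  north.gen: runs — config.txt -2->6; config.txt -2->6; result 12.

Target commands that run: north.gen — 1 in total.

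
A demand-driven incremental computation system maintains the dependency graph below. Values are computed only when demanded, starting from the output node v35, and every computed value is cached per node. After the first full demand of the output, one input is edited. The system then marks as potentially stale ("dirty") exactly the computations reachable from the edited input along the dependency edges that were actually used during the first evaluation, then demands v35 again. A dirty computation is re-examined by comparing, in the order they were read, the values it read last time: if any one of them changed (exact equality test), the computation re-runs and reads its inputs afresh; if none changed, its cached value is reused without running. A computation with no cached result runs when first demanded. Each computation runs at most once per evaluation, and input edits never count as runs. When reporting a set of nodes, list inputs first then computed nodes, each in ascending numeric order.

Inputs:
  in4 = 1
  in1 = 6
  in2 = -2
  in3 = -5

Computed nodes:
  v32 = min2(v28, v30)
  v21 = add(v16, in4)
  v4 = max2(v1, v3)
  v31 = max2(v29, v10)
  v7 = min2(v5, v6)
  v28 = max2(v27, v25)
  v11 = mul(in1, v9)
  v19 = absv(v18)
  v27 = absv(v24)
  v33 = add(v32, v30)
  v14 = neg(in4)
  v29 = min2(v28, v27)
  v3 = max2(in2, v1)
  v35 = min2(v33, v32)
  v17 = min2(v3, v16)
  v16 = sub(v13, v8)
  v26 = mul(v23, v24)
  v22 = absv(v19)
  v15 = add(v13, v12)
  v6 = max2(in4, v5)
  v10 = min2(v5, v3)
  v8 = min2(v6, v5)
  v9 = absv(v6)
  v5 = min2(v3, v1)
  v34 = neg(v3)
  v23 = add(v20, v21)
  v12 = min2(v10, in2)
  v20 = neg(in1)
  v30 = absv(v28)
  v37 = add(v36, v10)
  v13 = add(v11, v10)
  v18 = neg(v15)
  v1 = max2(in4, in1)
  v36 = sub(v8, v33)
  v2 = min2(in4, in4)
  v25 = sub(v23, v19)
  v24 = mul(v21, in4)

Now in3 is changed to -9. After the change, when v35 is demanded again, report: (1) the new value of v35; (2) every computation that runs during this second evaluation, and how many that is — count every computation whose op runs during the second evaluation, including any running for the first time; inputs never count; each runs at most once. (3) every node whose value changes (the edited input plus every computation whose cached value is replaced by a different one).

First evaluation (everything demanded from the output):
  v1 = max2(1, 6) = 6
  v3 = max2(-2, 6) = 6
  v5 = min2(6, 6) = 6
  v6 = max2(1, 6) = 6
  v8 = min2(6, 6) = 6
  v9 = absv(6) = 6
  v10 = min2(6, 6) = 6
  v11 = mul(6, 6) = 36
  v12 = min2(6, -2) = -2
  v13 = add(36, 6) = 42
  v15 = add(42, -2) = 40
  v16 = sub(42, 6) = 36
  v18 = neg(40) = -40
  v19 = absv(-40) = 40
  v20 = neg(6) = -6
  v21 = add(36, 1) = 37
  v23 = add(-6, 37) = 31
  v24 = mul(37, 1) = 37
  v25 = sub(31, 40) = -9
  v27 = absv(37) = 37
  v28 = max2(37, -9) = 37
  v30 = absv(37) = 37
  v32 = min2(37, 37) = 37
  v33 = add(37, 37) = 74
  v35 = min2(74, 37) = 37

Propagation after the edit:
  in3 feeds no computation that the output demands — nothing is marked dirty and nothing runs.

Key observation: in3 is never demanded by the output, so the edit triggers no recomputation at all.

New value of v35: 37.
Computations that run: none — 0 in total.
Values that change: in3.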